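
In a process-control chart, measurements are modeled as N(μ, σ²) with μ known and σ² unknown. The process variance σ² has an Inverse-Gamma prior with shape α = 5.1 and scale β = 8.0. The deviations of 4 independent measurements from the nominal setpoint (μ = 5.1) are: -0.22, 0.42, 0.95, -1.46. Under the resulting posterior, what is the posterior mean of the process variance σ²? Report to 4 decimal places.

With known mean μ and an Inverse-Gamma(α, β) prior on σ², the Normal likelihood is conjugate: posterior is Inv-Gamma(α + n/2, β + Σ(xᵢ−μ)²/2).
Σ(xᵢ−μ)² = (-0.22)² + (0.42)² + (0.95)² + (-1.46)² = 3.2589.
Posterior: Inv-Gamma(5.1 + 4/2, 8.0 + 3.2589/2) = Inv-Gamma(7.10, 9.62945).
E[σ²|data] = β/(α−1) = 9.62945/6.10 = 1.5786.

1.5786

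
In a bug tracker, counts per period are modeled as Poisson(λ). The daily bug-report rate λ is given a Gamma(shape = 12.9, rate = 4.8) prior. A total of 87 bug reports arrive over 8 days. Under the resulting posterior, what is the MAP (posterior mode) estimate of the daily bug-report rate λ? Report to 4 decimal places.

With a Gamma(shape α, rate β) prior, the Poisson likelihood is conjugate: the posterior is Gamma(α + ΣXᵢ, β + n).
Posterior: Gamma(α+S, β+n) = Gamma(12.9+87, 4.8+8) = Gamma(99.9, 12.8).
Mode of Gamma(α,β) for α≥1 is (α−1)/β = 98.9/12.8 = 7.7266.

7.7266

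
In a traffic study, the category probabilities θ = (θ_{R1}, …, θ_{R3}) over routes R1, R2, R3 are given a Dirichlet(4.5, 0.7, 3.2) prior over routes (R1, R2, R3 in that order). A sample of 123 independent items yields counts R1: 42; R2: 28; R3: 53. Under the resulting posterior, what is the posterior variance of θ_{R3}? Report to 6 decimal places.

The Dirichlet prior is conjugate to the Multinomial likelihood: each posterior αⱼ = prior αⱼ + observed count nⱼ.
Posterior concentration: (46.5, 28.7, 56.2), total = 131.4.
Var[θ_j] = α_j(Σα−α_j)/((Σα)²(Σα+1)) = 56.2·75.2/(131.4²·132.4) = 0.001849.

0.001849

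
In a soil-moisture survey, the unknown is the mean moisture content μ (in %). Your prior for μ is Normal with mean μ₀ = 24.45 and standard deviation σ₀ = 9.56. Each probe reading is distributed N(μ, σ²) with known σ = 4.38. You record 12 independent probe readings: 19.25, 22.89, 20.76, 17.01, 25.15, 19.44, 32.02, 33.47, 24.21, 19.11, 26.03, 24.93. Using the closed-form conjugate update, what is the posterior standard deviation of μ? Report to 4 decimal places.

For Normal data with known variance σ², a Normal(μ₀, σ₀²) prior on μ is conjugate. Posterior precision = 1/σ₀² + n/σ²; posterior mean is the precision-weighted average of μ₀ and x̄.
σ₀² = 9.56² = 91.3936, σ² = 4.38² = 19.1844; σ² + n·σ₀² = 19.1844 + 12·91.3936 = 1115.9076.
Posterior precision = 1/σ₀² + n/σ² = 1/91.3936 + 12/19.1844 = (σ² + n·σ₀²)/(σ₀²σ²) = 1115.9076/(91.3936·19.1844); posterior variance σₙ² = σ₀²σ²/(σ² + n·σ₀²) = 91.3936·19.1844/1115.9076 = 1.571216.
Posterior SD = √σₙ² = √(91.3936·19.1844/1115.9076) = 1.2535.

1.2535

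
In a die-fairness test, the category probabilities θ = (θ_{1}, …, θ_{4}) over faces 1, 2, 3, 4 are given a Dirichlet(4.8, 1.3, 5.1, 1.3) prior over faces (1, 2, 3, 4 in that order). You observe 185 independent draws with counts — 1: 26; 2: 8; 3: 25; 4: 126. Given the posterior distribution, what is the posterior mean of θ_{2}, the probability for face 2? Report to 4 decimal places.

The Dirichlet prior is conjugate to the Multinomial likelihood: each posterior αⱼ = prior αⱼ + observed count nⱼ.
Posterior concentration: (30.8, 9.3, 30.1, 127.3), total = 197.5.
E[θ_{2}|data] = α_{2}/Σα = 9.3/197.5 = 0.0471.

0.0471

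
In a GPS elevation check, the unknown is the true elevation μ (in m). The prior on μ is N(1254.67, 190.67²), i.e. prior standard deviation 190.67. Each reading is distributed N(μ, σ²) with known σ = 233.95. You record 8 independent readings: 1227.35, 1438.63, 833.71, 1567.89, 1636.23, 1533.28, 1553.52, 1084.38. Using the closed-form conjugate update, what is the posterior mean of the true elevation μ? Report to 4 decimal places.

For Normal data with known variance σ², a Normal(μ₀, σ₀²) prior on μ is conjugate. Posterior precision = 1/σ₀² + n/σ²; posterior mean is the precision-weighted average of μ₀ and x̄.
Σxᵢ = 1227.35 + 1438.63 + 833.71 + 1567.89 + 1636.23 + 1533.28 + 1553.52 + 1084.38 = 10874.99, so n·x̄ = 10874.99.
σ₀² = 190.67² = 36355.0489, σ² = 233.95² = 54732.6025; σ² + n·σ₀² = 54732.6025 + 8·36355.0489 = 345572.9937.
Posterior mean = (μ₀/σ₀² + n·x̄/σ²)/(1/σ₀² + n/σ²) = (σ²·μ₀ + σ₀²·n·x̄)/(σ² + n·σ₀²) = (54732.6025·1254.67 + 36355.0489·10874.99)/345572.9937 = 464032147.615686/345572.9937 = 1342.7905.

1342.7905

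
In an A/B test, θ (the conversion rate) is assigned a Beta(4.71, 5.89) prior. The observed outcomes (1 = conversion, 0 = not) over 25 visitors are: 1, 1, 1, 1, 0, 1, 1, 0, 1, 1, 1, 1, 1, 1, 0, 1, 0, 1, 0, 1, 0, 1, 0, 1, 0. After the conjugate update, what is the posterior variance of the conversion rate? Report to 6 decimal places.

0.006501

The Beta prior is conjugate to a Binomial/Bernoulli likelihood; the update adds successes to α and failures to β.
Posterior: Beta(α+k, β+n−k) = Beta(4.71+17, 5.89+8) = Beta(21.71, 13.89).
Var = αβ/((α+β)²(α+β+1)) = 21.71·13.89/(35.60²·36.60) = 0.006501.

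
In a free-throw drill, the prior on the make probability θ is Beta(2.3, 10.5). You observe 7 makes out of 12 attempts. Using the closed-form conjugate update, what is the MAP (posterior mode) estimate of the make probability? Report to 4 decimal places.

The Beta prior is conjugate to a Binomial/Bernoulli likelihood; the update adds successes to α and failures to β.
Posterior: Beta(α+k, β+n−k) = Beta(2.3+7, 10.5+5) = Beta(9.3, 15.5).
Mode of Beta(a,b) for a,b>1 is (a−1)/(a+b−2) = 8.3/22.8 = 0.3640.

0.3640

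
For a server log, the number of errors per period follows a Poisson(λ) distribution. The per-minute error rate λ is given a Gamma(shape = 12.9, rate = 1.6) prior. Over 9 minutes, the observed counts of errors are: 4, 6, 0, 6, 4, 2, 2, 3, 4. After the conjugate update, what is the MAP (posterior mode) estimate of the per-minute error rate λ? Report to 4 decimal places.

4.0472

With a Gamma(shape α, rate β) prior, the Poisson likelihood is conjugate: the posterior is Gamma(α + ΣXᵢ, β + n).
Sum of counts S = 31 over n = 9 minutes.
Posterior: Gamma(α+S, β+n) = Gamma(12.9+31, 1.6+9) = Gamma(43.9, 10.6).
Mode of Gamma(α,β) for α≥1 is (α−1)/β = 42.9/10.6 = 4.0472.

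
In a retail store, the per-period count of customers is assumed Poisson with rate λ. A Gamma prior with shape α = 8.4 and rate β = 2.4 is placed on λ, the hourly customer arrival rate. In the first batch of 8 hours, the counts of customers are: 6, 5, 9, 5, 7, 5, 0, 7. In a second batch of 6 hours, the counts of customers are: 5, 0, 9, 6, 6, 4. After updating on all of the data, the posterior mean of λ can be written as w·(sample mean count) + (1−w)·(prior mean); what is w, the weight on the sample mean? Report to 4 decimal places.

With a Gamma(shape α, rate β) prior, the Poisson likelihood is conjugate: the posterior is Gamma(α + ΣXᵢ, β + n).
Total number of hours: n = 8 + 6 = 14.
Posterior mean = (α₀+S)/(β₀+n) = [n/(β₀+n)]·(S/n) + [β₀/(β₀+n)]·(α₀/β₀), so only n and β₀ enter the weight.
Weight on data w = n/(β₀+n) = 14/(2.4+14) = 14/16.4 = 0.8537.

0.8537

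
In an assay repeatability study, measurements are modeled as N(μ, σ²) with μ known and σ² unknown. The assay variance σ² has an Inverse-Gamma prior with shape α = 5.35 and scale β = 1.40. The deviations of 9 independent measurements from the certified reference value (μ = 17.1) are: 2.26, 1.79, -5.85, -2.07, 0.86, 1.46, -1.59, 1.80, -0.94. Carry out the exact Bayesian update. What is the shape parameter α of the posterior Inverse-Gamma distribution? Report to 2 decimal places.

9.85

With known mean μ and an Inverse-Gamma(α, β) prior on σ², the Normal likelihood is conjugate: posterior is Inv-Gamma(α + n/2, β + Σ(xᵢ−μ)²/2).
Σ(xᵢ−μ)² = (2.26)² + (1.79)² + (-5.85)² + (-2.07)² + (0.86)² + (1.46)² + (-1.59)² + (1.80)² + (-0.94)² = 56.3420.
Posterior: Inv-Gamma(5.35 + 9/2, 1.40 + 56.3420/2) = Inv-Gamma(9.85, 29.57100).
Posterior α = 9.85.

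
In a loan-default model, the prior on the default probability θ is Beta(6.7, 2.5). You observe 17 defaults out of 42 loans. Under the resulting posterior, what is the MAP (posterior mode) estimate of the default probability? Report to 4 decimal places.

0.4614

The Beta prior is conjugate to a Binomial/Bernoulli likelihood; the update adds successes to α and failures to β.
Posterior: Beta(α+k, β+n−k) = Beta(6.7+17, 2.5+25) = Beta(23.7, 27.5).
Mode of Beta(a,b) for a,b>1 is (a−1)/(a+b−2) = 22.7/49.2 = 0.4614.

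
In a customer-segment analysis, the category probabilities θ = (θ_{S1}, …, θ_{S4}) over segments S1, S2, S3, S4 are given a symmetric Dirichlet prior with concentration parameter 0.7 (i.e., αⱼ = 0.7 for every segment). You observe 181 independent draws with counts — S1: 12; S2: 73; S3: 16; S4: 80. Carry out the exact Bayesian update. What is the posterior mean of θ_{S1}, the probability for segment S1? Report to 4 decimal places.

The Dirichlet prior is conjugate to the Multinomial likelihood: each posterior αⱼ = prior αⱼ + observed count nⱼ.
Posterior concentration: (12.7, 73.7, 16.7, 80.7), total = 183.8.
E[θ_{S1}|data] = α_{S1}/Σα = 12.7/183.8 = 0.0691.

0.0691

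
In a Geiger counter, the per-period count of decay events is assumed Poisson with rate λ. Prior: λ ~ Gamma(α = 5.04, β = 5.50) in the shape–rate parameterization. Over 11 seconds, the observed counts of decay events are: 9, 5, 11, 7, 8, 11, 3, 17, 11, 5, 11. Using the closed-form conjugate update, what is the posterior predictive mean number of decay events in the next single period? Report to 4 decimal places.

With a Gamma(shape α, rate β) prior, the Poisson likelihood is conjugate: the posterior is Gamma(α + ΣXᵢ, β + n).
Sum of counts S = 98 over n = 11 seconds.
Posterior: Gamma(α+S, β+n) = Gamma(5.04+98, 5.50+11) = Gamma(103.04, 16.50).
The predictive distribution for one future period is NegBinom with mean α/β = 6.2448.

6.2448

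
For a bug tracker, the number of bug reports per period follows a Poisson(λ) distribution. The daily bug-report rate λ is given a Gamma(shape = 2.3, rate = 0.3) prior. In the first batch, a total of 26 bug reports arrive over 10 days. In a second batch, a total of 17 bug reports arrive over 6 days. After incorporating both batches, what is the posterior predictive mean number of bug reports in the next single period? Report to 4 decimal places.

With a Gamma(shape α, rate β) prior, the Poisson likelihood is conjugate: the posterior is Gamma(α + ΣXᵢ, β + n).
After batch 1: Gamma(α+S, β+n) = Gamma(2.3+26, 0.3+10) = Gamma(28.3, 10.3).
After batch 2: Gamma(α+S, β+n) = Gamma(28.3+17, 10.3+6) = Gamma(45.3, 16.3).
The predictive distribution for one future period is NegBinom with mean α/β = 2.7791.

2.7791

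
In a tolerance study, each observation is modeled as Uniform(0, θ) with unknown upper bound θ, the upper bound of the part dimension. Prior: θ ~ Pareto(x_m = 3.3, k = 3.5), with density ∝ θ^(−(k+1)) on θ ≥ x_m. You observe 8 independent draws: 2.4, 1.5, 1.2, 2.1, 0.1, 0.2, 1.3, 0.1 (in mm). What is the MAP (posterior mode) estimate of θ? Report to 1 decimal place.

A Pareto(scale x_m, shape k) prior on the upper bound θ of Uniform(0, θ) is conjugate: posterior is Pareto(max(x_m, max xᵢ), k + n).
Sample maximum = 2.4; prior scale x_m = 3.3 → posterior scale = max = 3.3.
Posterior shape = 3.5 + 8 = 11.5.
The Pareto density is decreasing on [x_m, ∞), so the mode is x_m = 3.3.

3.3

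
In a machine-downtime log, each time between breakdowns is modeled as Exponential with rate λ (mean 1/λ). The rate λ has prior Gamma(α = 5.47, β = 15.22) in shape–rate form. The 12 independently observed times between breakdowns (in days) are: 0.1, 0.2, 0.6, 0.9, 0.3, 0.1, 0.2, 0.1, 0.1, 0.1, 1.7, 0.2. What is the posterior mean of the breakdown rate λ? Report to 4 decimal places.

With a Gamma(shape α, rate β) prior on the exponential rate λ, the posterior after n observations with total T = Σxᵢ is Gamma(α+n, β+T).
Sum of observations T = 4.6 days; n = 12.
Posterior: Gamma(5.47+12, 15.22+4.6) = Gamma(17.47, 19.82).
Posterior mean of λ = α/β = 17.47/19.82 = 0.8814.

0.8814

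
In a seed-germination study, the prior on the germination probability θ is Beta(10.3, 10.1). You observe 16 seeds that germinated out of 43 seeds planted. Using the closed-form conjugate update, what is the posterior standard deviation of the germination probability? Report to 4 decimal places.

0.0614

The Beta prior is conjugate to a Binomial/Bernoulli likelihood; the update adds successes to α and failures to β.
Posterior: Beta(α+k, β+n−k) = Beta(10.3+16, 10.1+27) = Beta(26.3, 37.1).
Var = αβ/((α+β)²(α+β+1)) = 26.3·37.1/(63.4²·64.4) = 0.00376934; SD = √0.00376934 = 0.0614.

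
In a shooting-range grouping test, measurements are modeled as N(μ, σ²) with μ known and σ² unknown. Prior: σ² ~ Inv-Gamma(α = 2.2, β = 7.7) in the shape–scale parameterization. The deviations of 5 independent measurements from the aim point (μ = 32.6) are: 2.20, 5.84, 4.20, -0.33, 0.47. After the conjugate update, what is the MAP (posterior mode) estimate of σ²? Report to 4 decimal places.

6.3435

With known mean μ and an Inverse-Gamma(α, β) prior on σ², the Normal likelihood is conjugate: posterior is Inv-Gamma(α + n/2, β + Σ(xᵢ−μ)²/2).
Σ(xᵢ−μ)² = (2.20)² + (5.84)² + (4.20)² + (-0.33)² + (0.47)² = 56.9154.
Posterior: Inv-Gamma(2.2 + 5/2, 7.7 + 56.9154/2) = Inv-Gamma(4.70, 36.15770).
Mode = β/(α+1) = 36.15770/5.70 = 6.3435.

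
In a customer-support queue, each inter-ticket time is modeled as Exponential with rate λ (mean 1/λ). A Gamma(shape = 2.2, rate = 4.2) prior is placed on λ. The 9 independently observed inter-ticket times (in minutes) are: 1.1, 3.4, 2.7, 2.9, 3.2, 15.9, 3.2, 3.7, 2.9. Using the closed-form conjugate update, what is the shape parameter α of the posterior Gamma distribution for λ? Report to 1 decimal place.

11.2

With a Gamma(shape α, rate β) prior on the exponential rate λ, the posterior after n observations with total T = Σxᵢ is Gamma(α+n, β+T).
Sum of observations T = 39.0 minutes; n = 9.
Posterior: Gamma(2.2+9, 4.2+39.0) = Gamma(11.2, 43.2).
Posterior α = 11.2.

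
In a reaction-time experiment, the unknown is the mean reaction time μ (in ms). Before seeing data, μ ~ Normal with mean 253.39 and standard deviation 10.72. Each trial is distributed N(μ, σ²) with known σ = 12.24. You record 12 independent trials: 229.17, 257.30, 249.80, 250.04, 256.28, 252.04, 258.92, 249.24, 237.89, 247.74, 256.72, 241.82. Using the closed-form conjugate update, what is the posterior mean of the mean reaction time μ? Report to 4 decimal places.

For Normal data with known variance σ², a Normal(μ₀, σ₀²) prior on μ is conjugate. Posterior precision = 1/σ₀² + n/σ²; posterior mean is the precision-weighted average of μ₀ and x̄.
Σxᵢ = 229.17 + 257.30 + 249.80 + 250.04 + 256.28 + 252.04 + 258.92 + 249.24 + 237.89 + 247.74 + 256.72 + 241.82 = 2986.96, so n·x̄ = 2986.96.
σ₀² = 10.72² = 114.9184, σ² = 12.24² = 149.8176; σ² + n·σ₀² = 149.8176 + 12·114.9184 = 1528.8384.
Posterior mean = (μ₀/σ₀² + n·x̄/σ²)/(1/σ₀² + n/σ²) = (σ²·μ₀ + σ₀²·n·x̄)/(σ² + n·σ₀²) = (149.8176·253.39 + 114.9184·2986.96)/1528.8384 = 381218.945728/1528.8384 = 249.3520.

249.3520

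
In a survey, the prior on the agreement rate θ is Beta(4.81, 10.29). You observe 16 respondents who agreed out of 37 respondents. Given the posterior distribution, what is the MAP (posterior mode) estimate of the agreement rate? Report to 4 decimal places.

0.3954

The Beta prior is conjugate to a Binomial/Bernoulli likelihood; the update adds successes to α and failures to β.
Posterior: Beta(α+k, β+n−k) = Beta(4.81+16, 10.29+21) = Beta(20.81, 31.29).
Mode of Beta(a,b) for a,b>1 is (a−1)/(a+b−2) = 19.81/50.10 = 0.3954.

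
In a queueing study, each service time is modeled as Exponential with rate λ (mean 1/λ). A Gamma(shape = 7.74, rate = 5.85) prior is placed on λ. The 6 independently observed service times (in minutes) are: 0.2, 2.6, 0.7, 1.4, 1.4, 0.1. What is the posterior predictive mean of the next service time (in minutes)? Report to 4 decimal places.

With a Gamma(shape α, rate β) prior on the exponential rate λ, the posterior after n observations with total T = Σxᵢ is Gamma(α+n, β+T).
Sum of observations T = 6.4 minutes; n = 6.
Posterior: Gamma(7.74+6, 5.85+6.4) = Gamma(13.74, 12.25).
The predictive distribution for the next observation is Lomax; its mean is β/(α−1) = 12.25/12.74 = 0.9615.

0.9615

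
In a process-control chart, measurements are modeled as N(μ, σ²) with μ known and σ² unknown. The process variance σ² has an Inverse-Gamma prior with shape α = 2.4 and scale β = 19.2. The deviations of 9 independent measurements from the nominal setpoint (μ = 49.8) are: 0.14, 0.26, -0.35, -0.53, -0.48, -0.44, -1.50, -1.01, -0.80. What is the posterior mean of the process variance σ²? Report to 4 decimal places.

With known mean μ and an Inverse-Gamma(α, β) prior on σ², the Normal likelihood is conjugate: posterior is Inv-Gamma(α + n/2, β + Σ(xᵢ−μ)²/2).
Σ(xᵢ−μ)² = (0.14)² + (0.26)² + (-0.35)² + (-0.53)² + (-0.48)² + (-0.44)² + (-1.50)² + (-1.01)² + (-0.80)² = 4.8247.
Posterior: Inv-Gamma(2.4 + 9/2, 19.2 + 4.8247/2) = Inv-Gamma(6.90, 21.61235).
E[σ²|data] = β/(α−1) = 21.61235/5.90 = 3.6631.

3.6631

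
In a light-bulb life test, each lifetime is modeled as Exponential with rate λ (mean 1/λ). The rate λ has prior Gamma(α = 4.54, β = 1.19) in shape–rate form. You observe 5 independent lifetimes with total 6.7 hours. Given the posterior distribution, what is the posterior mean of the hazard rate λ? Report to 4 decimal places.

With a Gamma(shape α, rate β) prior on the exponential rate λ, the posterior after n observations with total T = Σxᵢ is Gamma(α+n, β+T).
Posterior: Gamma(4.54+5, 1.19+6.7) = Gamma(9.54, 7.89).
Posterior mean of λ = α/β = 9.54/7.89 = 1.2091.

1.2091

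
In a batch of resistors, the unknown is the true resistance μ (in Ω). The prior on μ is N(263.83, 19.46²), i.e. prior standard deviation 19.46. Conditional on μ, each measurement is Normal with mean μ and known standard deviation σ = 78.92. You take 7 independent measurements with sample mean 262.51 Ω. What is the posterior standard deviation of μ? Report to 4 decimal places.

16.2983

For Normal data with known variance σ², a Normal(μ₀, σ₀²) prior on μ is conjugate. Posterior precision = 1/σ₀² + n/σ²; posterior mean is the precision-weighted average of μ₀ and x̄.
σ₀² = 19.46² = 378.6916, σ² = 78.92² = 6228.3664; σ² + n·σ₀² = 6228.3664 + 7·378.6916 = 8879.2076.
Posterior precision = 1/σ₀² + n/σ² = 1/378.6916 + 7/6228.3664 = (σ² + n·σ₀²)/(σ₀²σ²) = 8879.2076/(378.6916·6228.3664); posterior variance σₙ² = σ₀²σ²/(σ² + n·σ₀²) = 378.6916·6228.3664/8879.2076 = 265.635194.
Posterior SD = √σₙ² = √(378.6916·6228.3664/8879.2076) = 16.2983.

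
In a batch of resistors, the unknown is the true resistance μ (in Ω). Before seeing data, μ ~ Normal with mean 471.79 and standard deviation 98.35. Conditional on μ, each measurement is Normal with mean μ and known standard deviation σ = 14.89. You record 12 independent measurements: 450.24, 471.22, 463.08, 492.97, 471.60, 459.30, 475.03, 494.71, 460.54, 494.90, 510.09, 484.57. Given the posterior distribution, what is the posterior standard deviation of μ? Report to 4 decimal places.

4.2943

For Normal data with known variance σ², a Normal(μ₀, σ₀²) prior on μ is conjugate. Posterior precision = 1/σ₀² + n/σ²; posterior mean is the precision-weighted average of μ₀ and x̄.
σ₀² = 98.35² = 9672.7225, σ² = 14.89² = 221.7121; σ² + n·σ₀² = 221.7121 + 12·9672.7225 = 116294.3821.
Posterior precision = 1/σ₀² + n/σ² = 1/9672.7225 + 12/221.7121 = (σ² + n·σ₀²)/(σ₀²σ²) = 116294.3821/(9672.7225·221.7121); posterior variance σₙ² = σ₀²σ²/(σ² + n·σ₀²) = 9672.7225·221.7121/116294.3821 = 18.440784.
Posterior SD = √σₙ² = √(9672.7225·221.7121/116294.3821) = 4.2943.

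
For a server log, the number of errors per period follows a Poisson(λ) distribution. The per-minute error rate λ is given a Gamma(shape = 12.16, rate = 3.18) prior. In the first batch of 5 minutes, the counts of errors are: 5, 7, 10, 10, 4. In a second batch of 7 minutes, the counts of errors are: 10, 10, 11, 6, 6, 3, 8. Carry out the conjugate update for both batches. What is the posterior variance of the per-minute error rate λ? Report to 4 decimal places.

0.4433

With a Gamma(shape α, rate β) prior, the Poisson likelihood is conjugate: the posterior is Gamma(α + ΣXᵢ, β + n).
Batch 1: sum of counts S = 36 over n = 5 minutes.
After batch 1: Gamma(α+S, β+n) = Gamma(12.16+36, 3.18+5) = Gamma(48.16, 8.18).
Batch 2: sum of counts S = 54 over n = 7 minutes.
After batch 2: Gamma(α+S, β+n) = Gamma(48.16+54, 8.18+7) = Gamma(102.16, 15.18).
Var = α/β² = 102.16/15.18² = 0.4433.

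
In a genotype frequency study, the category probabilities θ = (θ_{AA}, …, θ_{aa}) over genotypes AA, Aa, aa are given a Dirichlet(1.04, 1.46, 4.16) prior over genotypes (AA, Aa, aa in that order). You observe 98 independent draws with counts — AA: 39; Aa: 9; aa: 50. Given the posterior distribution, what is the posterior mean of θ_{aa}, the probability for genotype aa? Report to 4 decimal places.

0.5175

The Dirichlet prior is conjugate to the Multinomial likelihood: each posterior αⱼ = prior αⱼ + observed count nⱼ.
Posterior concentration: (40.04, 10.46, 54.16), total = 104.66.
E[θ_{aa}|data] = α_{aa}/Σα = 54.16/104.66 = 0.5175.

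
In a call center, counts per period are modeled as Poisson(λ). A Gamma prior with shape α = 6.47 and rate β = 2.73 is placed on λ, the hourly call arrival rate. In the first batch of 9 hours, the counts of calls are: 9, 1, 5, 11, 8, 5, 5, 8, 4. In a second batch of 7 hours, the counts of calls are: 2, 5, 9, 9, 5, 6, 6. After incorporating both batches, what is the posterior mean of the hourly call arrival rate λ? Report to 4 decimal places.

5.5777

With a Gamma(shape α, rate β) prior, the Poisson likelihood is conjugate: the posterior is Gamma(α + ΣXᵢ, β + n).
Batch 1: sum of counts S = 56 over n = 9 hours.
After batch 1: Gamma(α+S, β+n) = Gamma(6.47+56, 2.73+9) = Gamma(62.47, 11.73).
Batch 2: sum of counts S = 42 over n = 7 hours.
After batch 2: Gamma(α+S, β+n) = Gamma(62.47+42, 11.73+7) = Gamma(104.47, 18.73).
Posterior mean = α/β = 104.47/18.73 = 5.5777.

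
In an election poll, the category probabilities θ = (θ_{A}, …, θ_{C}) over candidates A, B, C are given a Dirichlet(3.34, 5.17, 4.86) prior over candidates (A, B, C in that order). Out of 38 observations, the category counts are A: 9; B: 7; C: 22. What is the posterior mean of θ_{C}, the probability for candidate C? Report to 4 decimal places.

The Dirichlet prior is conjugate to the Multinomial likelihood: each posterior αⱼ = prior αⱼ + observed count nⱼ.
Posterior concentration: (12.34, 12.17, 26.86), total = 51.37.
E[θ_{C}|data] = α_{C}/Σα = 26.86/51.37 = 0.5229.

0.5229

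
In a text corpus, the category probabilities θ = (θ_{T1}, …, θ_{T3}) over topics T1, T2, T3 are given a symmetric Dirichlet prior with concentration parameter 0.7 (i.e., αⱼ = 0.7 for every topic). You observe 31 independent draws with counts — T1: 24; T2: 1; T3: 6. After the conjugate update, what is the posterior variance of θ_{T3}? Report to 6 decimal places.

The Dirichlet prior is conjugate to the Multinomial likelihood: each posterior αⱼ = prior αⱼ + observed count nⱼ.
Posterior concentration: (24.7, 1.7, 6.7), total = 33.1.
Var[θ_j] = α_j(Σα−α_j)/((Σα)²(Σα+1)) = 6.7·26.4/(33.1²·34.1) = 0.004734.

0.004734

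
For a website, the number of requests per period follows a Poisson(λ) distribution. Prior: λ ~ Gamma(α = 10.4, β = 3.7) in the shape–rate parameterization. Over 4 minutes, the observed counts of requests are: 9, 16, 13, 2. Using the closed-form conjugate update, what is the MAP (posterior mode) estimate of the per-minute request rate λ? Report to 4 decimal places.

6.4156

With a Gamma(shape α, rate β) prior, the Poisson likelihood is conjugate: the posterior is Gamma(α + ΣXᵢ, β + n).
Sum of counts S = 40 over n = 4 minutes.
Posterior: Gamma(α+S, β+n) = Gamma(10.4+40, 3.7+4) = Gamma(50.4, 7.7).
Mode of Gamma(α,β) for α≥1 is (α−1)/β = 49.4/7.7 = 6.4156.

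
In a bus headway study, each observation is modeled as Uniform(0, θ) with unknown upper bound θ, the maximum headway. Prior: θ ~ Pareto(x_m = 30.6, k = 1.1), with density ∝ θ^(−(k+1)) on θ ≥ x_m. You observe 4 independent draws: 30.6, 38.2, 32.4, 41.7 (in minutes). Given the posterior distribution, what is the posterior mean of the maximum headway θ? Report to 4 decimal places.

51.8707

A Pareto(scale x_m, shape k) prior on the upper bound θ of Uniform(0, θ) is conjugate: posterior is Pareto(max(x_m, max xᵢ), k + n).
Sample maximum = 41.7; prior scale x_m = 30.6 → posterior scale = max = 41.7.
Posterior shape = 1.1 + 4 = 5.1.
E[θ|data] = k·x_m/(k−1) = 5.1·41.7/4.1 = 51.8707.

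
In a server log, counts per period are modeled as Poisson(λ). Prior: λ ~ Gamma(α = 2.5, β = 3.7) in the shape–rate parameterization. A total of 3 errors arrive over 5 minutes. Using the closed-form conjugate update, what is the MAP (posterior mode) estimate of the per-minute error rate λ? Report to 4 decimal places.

With a Gamma(shape α, rate β) prior, the Poisson likelihood is conjugate: the posterior is Gamma(α + ΣXᵢ, β + n).
Posterior: Gamma(α+S, β+n) = Gamma(2.5+3, 3.7+5) = Gamma(5.5, 8.7).
Mode of Gamma(α,β) for α≥1 is (α−1)/β = 4.5/8.7 = 0.5172.

0.5172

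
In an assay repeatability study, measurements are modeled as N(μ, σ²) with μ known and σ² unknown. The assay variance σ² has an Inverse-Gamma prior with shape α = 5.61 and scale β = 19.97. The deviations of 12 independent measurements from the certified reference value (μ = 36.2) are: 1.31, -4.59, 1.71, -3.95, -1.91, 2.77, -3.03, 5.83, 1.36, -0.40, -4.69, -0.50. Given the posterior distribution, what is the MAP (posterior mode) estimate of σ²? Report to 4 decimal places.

6.3441

With known mean μ and an Inverse-Gamma(α, β) prior on σ², the Normal likelihood is conjugate: posterior is Inv-Gamma(α + n/2, β + Σ(xᵢ−μ)²/2).
Σ(xᵢ−μ)² = (1.31)² + (-4.59)² + (1.71)² + (-3.95)² + (-1.91)² + (2.77)² + (-3.03)² + (5.83)² + (1.36)² + (-0.40)² + (-4.69)² + (-0.50)² = 120.0573.
Posterior: Inv-Gamma(5.61 + 12/2, 19.97 + 120.0573/2) = Inv-Gamma(11.61, 79.99865).
Mode = β/(α+1) = 79.99865/12.61 = 6.3441.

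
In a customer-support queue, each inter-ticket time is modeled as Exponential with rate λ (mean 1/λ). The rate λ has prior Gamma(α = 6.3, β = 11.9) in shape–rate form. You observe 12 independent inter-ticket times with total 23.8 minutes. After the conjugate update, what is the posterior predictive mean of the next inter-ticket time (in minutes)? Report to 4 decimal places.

2.0636

With a Gamma(shape α, rate β) prior on the exponential rate λ, the posterior after n observations with total T = Σxᵢ is Gamma(α+n, β+T).
Posterior: Gamma(6.3+12, 11.9+23.8) = Gamma(18.3, 35.7).
The predictive distribution for the next observation is Lomax; its mean is β/(α−1) = 35.7/17.3 = 2.0636.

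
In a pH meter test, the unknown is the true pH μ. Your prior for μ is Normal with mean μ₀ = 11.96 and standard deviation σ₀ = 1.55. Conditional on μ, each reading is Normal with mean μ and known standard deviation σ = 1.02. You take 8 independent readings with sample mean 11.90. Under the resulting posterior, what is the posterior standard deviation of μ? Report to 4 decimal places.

0.3512

For Normal data with known variance σ², a Normal(μ₀, σ₀²) prior on μ is conjugate. Posterior precision = 1/σ₀² + n/σ²; posterior mean is the precision-weighted average of μ₀ and x̄.
σ₀² = 1.55² = 2.4025, σ² = 1.02² = 1.0404; σ² + n·σ₀² = 1.0404 + 8·2.4025 = 20.2604.
Posterior precision = 1/σ₀² + n/σ² = 1/2.4025 + 8/1.0404 = (σ² + n·σ₀²)/(σ₀²σ²) = 20.2604/(2.4025·1.0404); posterior variance σₙ² = σ₀²σ²/(σ² + n·σ₀²) = 2.4025·1.0404/20.2604 = 0.123372.
Posterior SD = √σₙ² = √(2.4025·1.0404/20.2604) = 0.3512.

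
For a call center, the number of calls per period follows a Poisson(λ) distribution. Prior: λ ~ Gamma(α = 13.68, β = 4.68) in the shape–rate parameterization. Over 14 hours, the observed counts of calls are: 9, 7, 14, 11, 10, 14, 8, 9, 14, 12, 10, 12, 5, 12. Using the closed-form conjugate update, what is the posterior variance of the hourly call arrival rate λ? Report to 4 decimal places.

With a Gamma(shape α, rate β) prior, the Poisson likelihood is conjugate: the posterior is Gamma(α + ΣXᵢ, β + n).
Sum of counts S = 147 over n = 14 hours.
Posterior: Gamma(α+S, β+n) = Gamma(13.68+147, 4.68+14) = Gamma(160.68, 18.68).
Var = α/β² = 160.68/18.68² = 0.4605.

0.4605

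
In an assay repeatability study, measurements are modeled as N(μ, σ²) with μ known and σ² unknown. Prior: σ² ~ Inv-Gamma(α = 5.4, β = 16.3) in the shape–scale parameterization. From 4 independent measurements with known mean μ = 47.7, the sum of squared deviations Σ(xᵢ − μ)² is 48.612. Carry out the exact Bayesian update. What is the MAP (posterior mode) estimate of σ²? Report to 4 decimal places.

With known mean μ and an Inverse-Gamma(α, β) prior on σ², the Normal likelihood is conjugate: posterior is Inv-Gamma(α + n/2, β + Σ(xᵢ−μ)²/2).
Posterior: Inv-Gamma(5.4 + 4/2, 16.3 + 48.612/2) = Inv-Gamma(7.40, 40.6060).
Mode = β/(α+1) = 40.6060/8.40 = 4.8340.

4.8340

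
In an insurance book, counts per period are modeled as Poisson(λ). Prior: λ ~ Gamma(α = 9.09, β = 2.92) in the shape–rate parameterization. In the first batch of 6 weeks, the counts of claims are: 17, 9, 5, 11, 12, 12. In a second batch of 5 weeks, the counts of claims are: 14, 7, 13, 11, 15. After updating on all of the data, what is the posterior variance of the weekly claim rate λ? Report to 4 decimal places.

With a Gamma(shape α, rate β) prior, the Poisson likelihood is conjugate: the posterior is Gamma(α + ΣXᵢ, β + n).
Batch 1: sum of counts S = 66 over n = 6 weeks.
After batch 1: Gamma(α+S, β+n) = Gamma(9.09+66, 2.92+6) = Gamma(75.09, 8.92).
Batch 2: sum of counts S = 60 over n = 5 weeks.
After batch 2: Gamma(α+S, β+n) = Gamma(75.09+60, 8.92+5) = Gamma(135.09, 13.92).
Var = α/β² = 135.09/13.92² = 0.6972.

0.6972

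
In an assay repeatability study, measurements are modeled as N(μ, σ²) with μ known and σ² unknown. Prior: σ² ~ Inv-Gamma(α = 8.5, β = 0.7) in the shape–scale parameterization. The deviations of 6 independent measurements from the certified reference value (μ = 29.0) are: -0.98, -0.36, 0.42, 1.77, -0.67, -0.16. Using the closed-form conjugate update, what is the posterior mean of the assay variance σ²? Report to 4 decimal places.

With known mean μ and an Inverse-Gamma(α, β) prior on σ², the Normal likelihood is conjugate: posterior is Inv-Gamma(α + n/2, β + Σ(xᵢ−μ)²/2).
Σ(xᵢ−μ)² = (-0.98)² + (-0.36)² + (0.42)² + (1.77)² + (-0.67)² + (-0.16)² = 4.8738.
Posterior: Inv-Gamma(8.5 + 6/2, 0.7 + 4.8738/2) = Inv-Gamma(11.50, 3.13690).
E[σ²|data] = β/(α−1) = 3.13690/10.50 = 0.2988.

0.2988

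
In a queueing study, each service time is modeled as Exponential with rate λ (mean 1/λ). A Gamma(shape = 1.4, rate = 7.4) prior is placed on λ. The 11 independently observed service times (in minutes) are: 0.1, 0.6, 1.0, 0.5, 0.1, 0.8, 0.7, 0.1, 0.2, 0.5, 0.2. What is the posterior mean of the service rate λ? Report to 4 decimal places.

1.0164

With a Gamma(shape α, rate β) prior on the exponential rate λ, the posterior after n observations with total T = Σxᵢ is Gamma(α+n, β+T).
Sum of observations T = 4.8 minutes; n = 11.
Posterior: Gamma(1.4+11, 7.4+4.8) = Gamma(12.4, 12.2).
Posterior mean of λ = α/β = 12.4/12.2 = 1.0164.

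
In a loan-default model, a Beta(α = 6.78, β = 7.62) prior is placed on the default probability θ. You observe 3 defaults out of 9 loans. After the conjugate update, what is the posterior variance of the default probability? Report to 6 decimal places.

0.009970

The Beta prior is conjugate to a Binomial/Bernoulli likelihood; the update adds successes to α and failures to β.
Posterior: Beta(α+k, β+n−k) = Beta(6.78+3, 7.62+6) = Beta(9.78, 13.62).
Var = αβ/((α+β)²(α+β+1)) = 9.78·13.62/(23.40²·24.40) = 0.009970.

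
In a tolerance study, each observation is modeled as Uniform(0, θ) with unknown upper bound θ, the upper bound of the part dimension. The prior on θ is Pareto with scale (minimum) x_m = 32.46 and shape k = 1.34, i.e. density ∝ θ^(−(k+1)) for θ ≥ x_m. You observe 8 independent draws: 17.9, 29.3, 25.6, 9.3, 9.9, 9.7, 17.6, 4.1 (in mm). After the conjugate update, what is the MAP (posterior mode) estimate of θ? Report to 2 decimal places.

A Pareto(scale x_m, shape k) prior on the upper bound θ of Uniform(0, θ) is conjugate: posterior is Pareto(max(x_m, max xᵢ), k + n).
Sample maximum = 29.3; prior scale x_m = 32.46 → posterior scale = max = 32.46.
Posterior shape = 1.34 + 8 = 9.34.
The Pareto density is decreasing on [x_m, ∞), so the mode is x_m = 32.46.

32.46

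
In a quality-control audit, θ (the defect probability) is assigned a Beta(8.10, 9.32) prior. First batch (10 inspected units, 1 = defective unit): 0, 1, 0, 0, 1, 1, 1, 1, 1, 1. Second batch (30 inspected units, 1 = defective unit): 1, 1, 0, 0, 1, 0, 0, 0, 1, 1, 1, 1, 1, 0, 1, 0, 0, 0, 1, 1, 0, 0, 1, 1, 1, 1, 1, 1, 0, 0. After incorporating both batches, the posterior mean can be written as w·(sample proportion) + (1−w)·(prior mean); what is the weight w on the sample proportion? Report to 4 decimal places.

The Beta prior is conjugate to a Binomial/Bernoulli likelihood; the update adds successes to α and failures to β.
Total number of inspected units: n = 10 + 30 = 40.
Posterior mean = (α₀+k)/(α₀+β₀+n) = [n/(α₀+β₀+n)]·(k/n) + [(α₀+β₀)/(α₀+β₀+n)]·α₀/(α₀+β₀), so only n and the prior enter the weight.
The weight on the data is w = n/(α₀+β₀+n) = 40/(8.10+9.32+40) = 40/57.42 = 0.6966.

0.6966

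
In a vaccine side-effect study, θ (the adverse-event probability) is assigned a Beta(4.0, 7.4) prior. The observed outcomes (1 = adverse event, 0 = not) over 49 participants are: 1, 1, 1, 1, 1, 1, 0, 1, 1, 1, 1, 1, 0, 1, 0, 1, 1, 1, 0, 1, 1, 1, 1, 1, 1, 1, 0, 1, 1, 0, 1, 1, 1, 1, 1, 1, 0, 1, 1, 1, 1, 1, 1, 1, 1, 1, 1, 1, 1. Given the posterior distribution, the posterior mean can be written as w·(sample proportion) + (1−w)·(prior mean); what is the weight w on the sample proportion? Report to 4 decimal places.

The Beta prior is conjugate to a Binomial/Bernoulli likelihood; the update adds successes to α and failures to β.
Posterior mean = (α₀+k)/(α₀+β₀+n) = [n/(α₀+β₀+n)]·(k/n) + [(α₀+β₀)/(α₀+β₀+n)]·α₀/(α₀+β₀), so only n and the prior enter the weight.
The weight on the data is w = n/(α₀+β₀+n) = 49/(4.0+7.4+49) = 49/60.4 = 0.8113.

0.8113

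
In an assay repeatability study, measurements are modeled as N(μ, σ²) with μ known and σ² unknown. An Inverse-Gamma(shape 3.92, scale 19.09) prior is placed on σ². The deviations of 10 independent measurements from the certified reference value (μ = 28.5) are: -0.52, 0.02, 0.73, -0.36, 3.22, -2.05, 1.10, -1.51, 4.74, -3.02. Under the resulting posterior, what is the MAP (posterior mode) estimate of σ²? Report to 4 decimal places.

4.4739

With known mean μ and an Inverse-Gamma(α, β) prior on σ², the Normal likelihood is conjugate: posterior is Inv-Gamma(α + n/2, β + Σ(xᵢ−μ)²/2).
Σ(xᵢ−μ)² = (-0.52)² + (0.02)² + (0.73)² + (-0.36)² + (3.22)² + (-2.05)² + (1.10)² + (-1.51)² + (4.74)² + (-3.02)² = 50.5823.
Posterior: Inv-Gamma(3.92 + 10/2, 19.09 + 50.5823/2) = Inv-Gamma(8.92, 44.38115).
Mode = β/(α+1) = 44.38115/9.92 = 4.4739.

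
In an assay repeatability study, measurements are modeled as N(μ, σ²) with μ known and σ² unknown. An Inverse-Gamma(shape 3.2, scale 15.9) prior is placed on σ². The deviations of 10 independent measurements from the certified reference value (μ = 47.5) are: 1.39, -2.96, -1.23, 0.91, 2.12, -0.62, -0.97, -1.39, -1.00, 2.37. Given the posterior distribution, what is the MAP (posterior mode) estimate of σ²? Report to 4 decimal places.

3.2176

With known mean μ and an Inverse-Gamma(α, β) prior on σ², the Normal likelihood is conjugate: posterior is Inv-Gamma(α + n/2, β + Σ(xᵢ−μ)²/2).
Σ(xᵢ−μ)² = (1.39)² + (-2.96)² + (-1.23)² + (0.91)² + (2.12)² + (-0.62)² + (-0.97)² + (-1.39)² + (-1.00)² + (2.37)² = 27.4034.
Posterior: Inv-Gamma(3.2 + 10/2, 15.9 + 27.4034/2) = Inv-Gamma(8.20, 29.60170).
Mode = β/(α+1) = 29.60170/9.20 = 3.2176.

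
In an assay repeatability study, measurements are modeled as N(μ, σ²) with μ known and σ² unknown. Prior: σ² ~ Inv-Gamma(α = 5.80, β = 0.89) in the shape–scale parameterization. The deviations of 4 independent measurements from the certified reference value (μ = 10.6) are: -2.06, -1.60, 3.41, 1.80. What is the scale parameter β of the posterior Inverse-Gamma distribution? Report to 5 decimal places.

11.72585

With known mean μ and an Inverse-Gamma(α, β) prior on σ², the Normal likelihood is conjugate: posterior is Inv-Gamma(α + n/2, β + Σ(xᵢ−μ)²/2).
Σ(xᵢ−μ)² = (-2.06)² + (-1.60)² + (3.41)² + (1.80)² = 21.6717.
Posterior: Inv-Gamma(5.80 + 4/2, 0.89 + 21.6717/2) = Inv-Gamma(7.80, 11.72585).
Posterior β = 11.72585.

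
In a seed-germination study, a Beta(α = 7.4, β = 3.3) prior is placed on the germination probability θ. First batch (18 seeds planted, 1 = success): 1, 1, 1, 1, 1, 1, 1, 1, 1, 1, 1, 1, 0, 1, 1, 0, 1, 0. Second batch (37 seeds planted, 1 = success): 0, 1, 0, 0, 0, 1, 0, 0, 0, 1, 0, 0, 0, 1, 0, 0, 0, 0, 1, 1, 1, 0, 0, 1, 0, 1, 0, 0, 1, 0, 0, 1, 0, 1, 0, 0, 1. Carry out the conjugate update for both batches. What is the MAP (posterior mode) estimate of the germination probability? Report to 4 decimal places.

0.5400

The Beta prior is conjugate to a Binomial/Bernoulli likelihood; the update adds successes to α and failures to β.
After batch 1: Beta(7.4+15, 3.3+3) = Beta(22.4, 6.3).
After batch 2: Beta(22.4+13, 6.3+24) = Beta(35.4, 30.3).
Mode of Beta(a,b) for a,b>1 is (a−1)/(a+b−2) = 34.4/63.7 = 0.5400.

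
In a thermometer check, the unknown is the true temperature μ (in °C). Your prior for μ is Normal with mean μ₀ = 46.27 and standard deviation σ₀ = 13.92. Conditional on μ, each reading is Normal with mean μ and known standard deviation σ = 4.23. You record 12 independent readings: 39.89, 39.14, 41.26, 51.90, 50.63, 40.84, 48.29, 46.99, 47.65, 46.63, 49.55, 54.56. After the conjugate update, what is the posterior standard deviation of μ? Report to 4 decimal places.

1.2164

For Normal data with known variance σ², a Normal(μ₀, σ₀²) prior on μ is conjugate. Posterior precision = 1/σ₀² + n/σ²; posterior mean is the precision-weighted average of μ₀ and x̄.
σ₀² = 13.92² = 193.7664, σ² = 4.23² = 17.8929; σ² + n·σ₀² = 17.8929 + 12·193.7664 = 2343.0897.
Posterior precision = 1/σ₀² + n/σ² = 1/193.7664 + 12/17.8929 = (σ² + n·σ₀²)/(σ₀²σ²) = 2343.0897/(193.7664·17.8929); posterior variance σₙ² = σ₀²σ²/(σ² + n·σ₀²) = 193.7664·17.8929/2343.0897 = 1.479688.
Posterior SD = √σₙ² = √(193.7664·17.8929/2343.0897) = 1.2164.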